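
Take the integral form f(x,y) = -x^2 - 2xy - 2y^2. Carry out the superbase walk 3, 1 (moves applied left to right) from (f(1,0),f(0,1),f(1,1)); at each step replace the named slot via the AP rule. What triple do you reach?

start (-1,-2,-5) = (f(1,0),f(0,1),f(1,1))
replace slot 3: 2·((-1)+(-2)) − (-5) = -1 → (-1,-2,-1)
replace slot 1: 2·((-2)+(-1)) − (-1) = -5 → (-5,-2,-1)

-5,-2,-1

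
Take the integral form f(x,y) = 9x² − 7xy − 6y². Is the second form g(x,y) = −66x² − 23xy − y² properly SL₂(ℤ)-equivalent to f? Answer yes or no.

D₁ = 265, D₂ = 265
river cycle of f (length 22): (-6, 7, 9), (9, 11, -4), (-4, 13, 6), (6, 11, -6), (-6, 13, 4), (4, 11, -9), (-9, 7, 6), (6, 5, -10), (-10, 15, 1), (1, 15, -10), … (12 more)
river cycle of g (length 22): (-1, 15, 10), (10, 5, -6), (-6, 7, 9), (9, 11, -4), (-4, 13, 6), (6, 11, -6), (-6, 13, 4), (4, 11, -9), (-9, 7, 6), (6, 5, -10), … (12 more)
cycles coincide ⇒ equivalent

yes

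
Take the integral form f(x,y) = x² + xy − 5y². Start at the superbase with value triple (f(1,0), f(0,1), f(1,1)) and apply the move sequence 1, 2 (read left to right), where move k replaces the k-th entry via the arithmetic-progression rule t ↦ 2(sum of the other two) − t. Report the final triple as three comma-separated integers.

start (1,-5,-3) = (f(1,0),f(0,1),f(1,1))
replace slot 1: 2·((-5)+(-3)) − 1 = -17 → (-17,-5,-3)
replace slot 2: 2·((-17)+(-3)) − (-5) = -35 → (-17,-35,-3)

-17,-35,-3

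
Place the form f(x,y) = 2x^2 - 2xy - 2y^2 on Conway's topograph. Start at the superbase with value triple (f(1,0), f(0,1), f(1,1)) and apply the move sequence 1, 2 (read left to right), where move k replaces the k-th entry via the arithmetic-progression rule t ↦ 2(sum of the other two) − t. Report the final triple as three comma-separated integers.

start (2,-2,-2) = (f(1,0),f(0,1),f(1,1))
replace slot 1: 2·((-2)+(-2)) − 2 = -10 → (-10,-2,-2)
replace slot 2: 2·((-10)+(-2)) − (-2) = -22 → (-10,-22,-2)

-10,-22,-2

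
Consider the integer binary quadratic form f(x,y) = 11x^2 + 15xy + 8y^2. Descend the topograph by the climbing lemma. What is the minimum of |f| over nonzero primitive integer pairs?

translate: b→-7 (≡15 mod 22), so (11,15,8)→(11,-7,4)
flip: (11,-7,4)→(4,7,11)
translate: b→-1 (≡7 mod 8), so (4,7,11)→(4,-1,8)
reduced (well bottom): (4,-1,8) with a≤c, −a<b≤a
well minimum = a = 4

4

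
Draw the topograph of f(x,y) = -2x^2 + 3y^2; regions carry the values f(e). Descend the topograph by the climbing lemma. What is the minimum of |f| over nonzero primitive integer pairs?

descent: ρ → (3,0,-2)
descent: ρ → (-2,4,1)  [lands on river]
river: ρ → (1,4,-2)
closes: descent 2, river 2
min |a| on river = 1

1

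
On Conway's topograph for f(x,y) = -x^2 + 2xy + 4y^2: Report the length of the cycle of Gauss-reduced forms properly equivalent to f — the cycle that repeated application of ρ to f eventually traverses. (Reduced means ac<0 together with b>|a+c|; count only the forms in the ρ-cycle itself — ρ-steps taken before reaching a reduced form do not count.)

D = 20, ⌊√D⌋ = 4
descent: ρ → (4,-2,-1)
descent: ρ → (-1,4,1)  [lands on river]
river: ρ → (1,4,-1)
ρ-cycle length = 2 (tail of 2 descent steps not counted)

2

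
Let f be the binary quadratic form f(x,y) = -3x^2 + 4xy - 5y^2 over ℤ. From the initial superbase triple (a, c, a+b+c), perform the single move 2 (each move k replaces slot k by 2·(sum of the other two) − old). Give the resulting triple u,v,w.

start (-3,-5,-4) = (f(1,0),f(0,1),f(1,1))
replace slot 2: 2·((-3)+(-4)) − (-5) = -9 → (-3,-9,-4)

-3,-9,-4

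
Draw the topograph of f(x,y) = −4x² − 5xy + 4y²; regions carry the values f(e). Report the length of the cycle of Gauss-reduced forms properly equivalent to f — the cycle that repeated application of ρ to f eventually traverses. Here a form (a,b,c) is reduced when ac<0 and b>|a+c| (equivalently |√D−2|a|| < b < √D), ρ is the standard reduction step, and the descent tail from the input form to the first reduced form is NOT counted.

D = 89, ⌊√D⌋ = 9
descent: ρ → (4,5,-4)  [lands on river]
river: ρ → (-4,3,5)
river: ρ → (5,7,-2)
river: ρ → (-2,9,1)
river: ρ → (1,9,-2)
river: ρ → (-2,7,5)
river: ρ → (5,3,-4)
river: ρ → (-4,5,4)
river: ρ → (4,3,-5)
river: ρ → (-5,7,2)
river: ρ → (2,9,-1)
river: ρ → (-1,9,2)
river: ρ → (2,7,-5)
river: ρ → (-5,3,4)
ρ-cycle length = 14 (tail of 1 descent step not counted)

14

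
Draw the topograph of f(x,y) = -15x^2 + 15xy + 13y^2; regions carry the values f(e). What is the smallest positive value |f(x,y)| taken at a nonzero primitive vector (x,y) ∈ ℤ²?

river: ρ → (13,11,-17)
river: ρ → (-17,23,7)
river: ρ → (7,19,-23)
river: ρ → (-23,27,3)
river: ρ → (3,27,-23)
river: ρ → (-23,19,7)
river: ρ → (7,23,-17)
river: ρ → (-17,11,13)
river: ρ → (13,15,-15)
river: ρ → (-15,15,13)
closes: descent 0, river 10
min |a| on river = 3

3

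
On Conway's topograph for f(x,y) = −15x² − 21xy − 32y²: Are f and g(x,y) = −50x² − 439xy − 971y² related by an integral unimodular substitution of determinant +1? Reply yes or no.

D₁ = -1479, D₂ = -1479
f is negative-definite; reduce −f:
−f: translate: b→-9 (≡21 mod 30), so (15,21,32)→(15,-9,26)
−f: reduced (well bottom): (15,-9,26) with a≤c, −a<b≤a
flip sign back: reduced form of f is (-15,9,-26)
g is negative-definite; reduce −g:
−g: translate: b→39 (≡439 mod 100), so (50,439,971)→(50,39,15)
−g: flip: (50,39,15)→(15,-39,50)
−g: translate: b→-9 (≡-39 mod 30), so (15,-39,50)→(15,-9,26)
−g: reduced (well bottom): (15,-9,26) with a≤c, −a<b≤a
flip sign back: reduced form of g is (-15,9,-26)
reduced forms (-15, 9, -26) vs (-15, 9, -26) ⇒ equivalent

yes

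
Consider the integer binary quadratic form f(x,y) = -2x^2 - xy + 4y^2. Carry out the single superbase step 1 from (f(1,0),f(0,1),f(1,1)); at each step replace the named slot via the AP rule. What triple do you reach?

start (-2,4,1) = (f(1,0),f(0,1),f(1,1))
replace slot 1: 2·(4+1) − (-2) = 12 → (12,4,1)

12,4,1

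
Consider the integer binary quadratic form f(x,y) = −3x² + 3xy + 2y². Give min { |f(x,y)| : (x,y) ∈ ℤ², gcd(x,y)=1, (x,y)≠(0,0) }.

river: ρ → (2,5,-1)
river: ρ → (-1,5,2)
river: ρ → (2,3,-3)
river: ρ → (-3,3,2)
closes: descent 0, river 4
min |a| on river = 1

1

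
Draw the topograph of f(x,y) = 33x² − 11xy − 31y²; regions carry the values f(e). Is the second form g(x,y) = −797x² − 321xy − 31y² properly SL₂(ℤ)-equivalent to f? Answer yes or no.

D₁ = 4213, D₂ = 4213
river cycle of f (length 22): (-31, 11, 33), (33, 55, -9), (-9, 53, 39), (39, 25, -23), (-23, 21, 41), (41, 61, -3), (-3, 59, 61), (61, 63, -1), (-1, 63, 61), (61, 59, -3), … (12 more)
river cycle of g (length 22): (-31, 11, 33), (33, 55, -9), (-9, 53, 39), (39, 25, -23), (-23, 21, 41), (41, 61, -3), (-3, 59, 61), (61, 63, -1), (-1, 63, 61), (61, 59, -3), … (12 more)
cycles coincide ⇒ equivalent

yes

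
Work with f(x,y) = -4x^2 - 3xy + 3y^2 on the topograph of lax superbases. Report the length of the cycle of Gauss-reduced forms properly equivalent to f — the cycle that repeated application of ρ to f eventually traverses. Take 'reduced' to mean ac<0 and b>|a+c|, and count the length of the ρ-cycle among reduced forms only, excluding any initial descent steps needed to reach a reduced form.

D = 57, ⌊√D⌋ = 7
descent: ρ → (3,3,-4)  [lands on river]
river: ρ → (-4,5,2)
river: ρ → (2,7,-1)
river: ρ → (-1,7,2)
river: ρ → (2,5,-4)
river: ρ → (-4,3,3)
ρ-cycle length = 6 (tail of 1 descent step not counted)

6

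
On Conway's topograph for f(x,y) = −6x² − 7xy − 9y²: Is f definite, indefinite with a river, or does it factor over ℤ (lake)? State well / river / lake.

D = b²−4ac = (-7)² − 4·(-6)·(-9) = -167
D < 0 ⇒ definite ⇒ every region one sign ⇒ single well

well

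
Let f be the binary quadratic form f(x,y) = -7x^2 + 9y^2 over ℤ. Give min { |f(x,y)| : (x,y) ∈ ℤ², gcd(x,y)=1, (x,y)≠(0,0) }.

descent: ρ → (9,0,-7)
descent: ρ → (-7,14,2)  [lands on river]
river: ρ → (2,14,-7)
closes: descent 2, river 2
min |a| on river = 2

2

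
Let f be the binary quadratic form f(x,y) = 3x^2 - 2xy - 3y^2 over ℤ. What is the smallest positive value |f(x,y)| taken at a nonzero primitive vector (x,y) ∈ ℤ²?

descent: ρ → (-3,2,3)  [lands on river]
river: ρ → (3,4,-2)
river: ρ → (-2,4,3)
river: ρ → (3,2,-3)
river: ρ → (-3,4,2)
river: ρ → (2,4,-3)
closes: descent 1, river 6
min |a| on river = 2

2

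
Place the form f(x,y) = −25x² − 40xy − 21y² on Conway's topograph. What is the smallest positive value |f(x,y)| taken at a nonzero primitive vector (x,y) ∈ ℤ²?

translate: b→-10 (≡40 mod 50), so (25,40,21)→(25,-10,6)
flip: (25,-10,6)→(6,10,25)
translate: b→-2 (≡10 mod 12), so (6,10,25)→(6,-2,21)
reduced (well bottom): (6,-2,21) with a≤c, −a<b≤a
well minimum |f| = |-6| = 6 (negative-definite)

6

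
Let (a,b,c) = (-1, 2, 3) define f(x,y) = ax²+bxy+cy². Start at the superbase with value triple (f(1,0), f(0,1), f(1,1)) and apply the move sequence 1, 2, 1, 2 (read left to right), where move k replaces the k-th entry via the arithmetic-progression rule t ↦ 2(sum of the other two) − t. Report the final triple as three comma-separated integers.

start (-1,3,4) = (f(1,0),f(0,1),f(1,1))
replace slot 1: 2·(3+4) − (-1) = 15 → (15,3,4)
replace slot 2: 2·(15+4) − 3 = 35 → (15,35,4)
replace slot 1: 2·(35+4) − 15 = 63 → (63,35,4)
replace slot 2: 2·(63+4) − 35 = 99 → (63,99,4)

63,99,4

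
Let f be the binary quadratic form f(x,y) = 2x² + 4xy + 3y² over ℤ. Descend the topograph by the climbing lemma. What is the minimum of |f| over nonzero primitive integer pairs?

translate: b→0 (≡4 mod 4), so (2,4,3)→(2,0,1)
flip: (2,0,1)→(1,0,2)
reduced (well bottom): (1,0,2) with a≤c, −a<b≤a
well minimum = a = 1

1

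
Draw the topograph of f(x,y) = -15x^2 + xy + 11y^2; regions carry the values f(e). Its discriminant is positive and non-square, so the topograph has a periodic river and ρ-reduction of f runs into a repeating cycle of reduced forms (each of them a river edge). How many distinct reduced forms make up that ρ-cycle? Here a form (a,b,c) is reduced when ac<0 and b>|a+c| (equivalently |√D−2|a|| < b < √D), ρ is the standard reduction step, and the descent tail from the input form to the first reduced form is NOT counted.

D = 661, ⌊√D⌋ = 25
descent: ρ → (11,21,-5)  [lands on river]
river: ρ → (-5,19,15)
river: ρ → (15,11,-9)
river: ρ → (-9,25,1)
river: ρ → (1,25,-9)
river: ρ → (-9,11,15)
river: ρ → (15,19,-5)
river: ρ → (-5,21,11)
river: ρ → (11,23,-3)
river: ρ → (-3,25,3)
river: ρ → (3,23,-11)
river: ρ → (-11,21,5)
river: ρ → (5,19,-15)
river: ρ → (-15,11,9)
river: ρ → (9,25,-1)
river: ρ → (-1,25,9)
river: ρ → (9,11,-15)
river: ρ → (-15,19,5)
river: ρ → (5,21,-11)
river: ρ → (-11,23,3)
river: ρ → (3,25,-3)
river: ρ → (-3,23,11)
ρ-cycle length = 22 (tail of 1 descent step not counted)

22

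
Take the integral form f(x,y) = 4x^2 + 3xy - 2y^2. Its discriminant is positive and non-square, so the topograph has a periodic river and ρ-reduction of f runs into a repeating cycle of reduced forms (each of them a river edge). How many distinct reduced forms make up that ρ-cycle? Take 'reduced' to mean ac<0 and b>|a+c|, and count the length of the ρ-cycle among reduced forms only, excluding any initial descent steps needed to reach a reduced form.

D = 41, ⌊√D⌋ = 6
river: ρ → (-2,5,2)
river: ρ → (2,3,-4)
river: ρ → (-4,5,1)
river: ρ → (1,5,-4)
river: ρ → (-4,3,2)
river: ρ → (2,5,-2)
river: ρ → (-2,3,4)
river: ρ → (4,5,-1)
river: ρ → (-1,5,4)
river: ρ → (4,3,-2)
ρ-cycle length = 10 (tail of 0 descent steps not counted)

10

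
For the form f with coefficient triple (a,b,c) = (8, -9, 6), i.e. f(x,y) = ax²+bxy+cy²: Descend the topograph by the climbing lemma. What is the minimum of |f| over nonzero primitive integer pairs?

translate: b→7 (≡-9 mod 16), so (8,-9,6)→(8,7,5)
flip: (8,7,5)→(5,-7,8)
translate: b→3 (≡-7 mod 10), so (5,-7,8)→(5,3,6)
reduced (well bottom): (5,3,6) with a≤c, −a<b≤a
well minimum = a = 5

5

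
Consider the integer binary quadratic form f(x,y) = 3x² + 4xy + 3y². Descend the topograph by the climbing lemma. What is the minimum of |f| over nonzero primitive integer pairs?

translate: b→-2 (≡4 mod 6), so (3,4,3)→(3,-2,2)
flip: (3,-2,2)→(2,2,3)
reduced (well bottom): (2,2,3) with a≤c, −a<b≤a
well minimum = a = 2

2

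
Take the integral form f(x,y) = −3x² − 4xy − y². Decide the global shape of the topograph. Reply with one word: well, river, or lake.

D = b²−4ac = (-4)² − 4·(-3)·(-1) = 4
D = 2² is a perfect square ⇒ form factors over ℤ ⇒ lakes

lake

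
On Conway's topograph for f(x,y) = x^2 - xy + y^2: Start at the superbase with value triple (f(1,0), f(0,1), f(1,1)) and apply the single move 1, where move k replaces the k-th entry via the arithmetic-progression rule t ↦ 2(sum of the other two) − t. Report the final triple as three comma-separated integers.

start (1,1,1) = (f(1,0),f(0,1),f(1,1))
replace slot 1: 2·(1+1) − 1 = 3 → (3,1,1)

3,1,1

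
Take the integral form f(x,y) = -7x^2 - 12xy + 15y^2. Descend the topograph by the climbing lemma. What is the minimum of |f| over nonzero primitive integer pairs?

descent: ρ → (15,12,-7)  [lands on river]
river: ρ → (-7,16,11)
river: ρ → (11,6,-12)
river: ρ → (-12,18,5)
river: ρ → (5,22,-4)
river: ρ → (-4,18,15)
closes: descent 1, river 6
min |a| on river = 4

4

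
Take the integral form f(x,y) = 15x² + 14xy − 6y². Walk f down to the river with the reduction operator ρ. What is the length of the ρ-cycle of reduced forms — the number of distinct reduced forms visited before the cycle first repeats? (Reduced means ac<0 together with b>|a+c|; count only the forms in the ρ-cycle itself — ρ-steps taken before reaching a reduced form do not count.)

D = 556, ⌊√D⌋ = 23
river: ρ → (-6,22,3)
river: ρ → (3,20,-13)
river: ρ → (-13,6,10)
river: ρ → (10,14,-9)
river: ρ → (-9,22,2)
river: ρ → (2,22,-9)
river: ρ → (-9,14,10)
river: ρ → (10,6,-13)
river: ρ → (-13,20,3)
river: ρ → (3,22,-6)
river: ρ → (-6,14,15)
river: ρ → (15,16,-5)
river: ρ → (-5,14,18)
river: ρ → (18,22,-1)
river: ρ → (-1,22,18)
river: ρ → (18,14,-5)
river: ρ → (-5,16,15)
river: ρ → (15,14,-6)
ρ-cycle length = 18 (tail of 0 descent steps not counted)

18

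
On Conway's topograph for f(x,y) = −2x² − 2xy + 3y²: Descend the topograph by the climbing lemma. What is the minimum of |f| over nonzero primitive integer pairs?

descent: ρ → (3,2,-2)  [lands on river]
river: ρ → (-2,2,3)
river: ρ → (3,4,-1)
river: ρ → (-1,4,3)
closes: descent 1, river 4
min |a| on river = 1

1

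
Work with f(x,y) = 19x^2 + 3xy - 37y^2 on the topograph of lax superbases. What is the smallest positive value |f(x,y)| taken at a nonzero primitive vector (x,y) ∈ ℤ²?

descent: ρ → (-37,-3,19)
descent: ρ → (19,41,-15)  [lands on river]
river: ρ → (-15,49,7)
river: ρ → (7,49,-15)
river: ρ → (-15,41,19)
river: ρ → (19,35,-21)
river: ρ → (-21,49,5)
river: ρ → (5,51,-11)
river: ρ → (-11,37,33)
river: ρ → (33,29,-15)
river: ρ → (-15,31,31)
river: ρ → (31,31,-15)
river: ρ → (-15,29,33)
river: ρ → (33,37,-11)
river: ρ → (-11,51,5)
river: ρ → (5,49,-21)
river: ρ → (-21,35,19)
closes: descent 2, river 16
min |a| on river = 5

5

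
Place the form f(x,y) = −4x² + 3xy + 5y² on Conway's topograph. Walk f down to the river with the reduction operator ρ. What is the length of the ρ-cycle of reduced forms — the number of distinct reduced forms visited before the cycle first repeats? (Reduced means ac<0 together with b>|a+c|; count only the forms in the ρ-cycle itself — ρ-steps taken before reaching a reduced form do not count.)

D = 89, ⌊√D⌋ = 9
river: ρ → (5,7,-2)
river: ρ → (-2,9,1)
river: ρ → (1,9,-2)
river: ρ → (-2,7,5)
river: ρ → (5,3,-4)
river: ρ → (-4,5,4)
river: ρ → (4,3,-5)
river: ρ → (-5,7,2)
river: ρ → (2,9,-1)
river: ρ → (-1,9,2)
river: ρ → (2,7,-5)
river: ρ → (-5,3,4)
river: ρ → (4,5,-4)
river: ρ → (-4,3,5)
ρ-cycle length = 14 (tail of 0 descent steps not counted)

14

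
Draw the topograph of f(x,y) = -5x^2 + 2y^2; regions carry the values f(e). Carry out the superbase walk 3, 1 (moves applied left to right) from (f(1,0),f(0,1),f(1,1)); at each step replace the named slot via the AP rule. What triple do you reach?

start (-5,2,-3) = (f(1,0),f(0,1),f(1,1))
replace slot 3: 2·((-5)+2) − (-3) = -3 → (-5,2,-3)
replace slot 1: 2·(2+(-3)) − (-5) = 3 → (3,2,-3)

3,2,-3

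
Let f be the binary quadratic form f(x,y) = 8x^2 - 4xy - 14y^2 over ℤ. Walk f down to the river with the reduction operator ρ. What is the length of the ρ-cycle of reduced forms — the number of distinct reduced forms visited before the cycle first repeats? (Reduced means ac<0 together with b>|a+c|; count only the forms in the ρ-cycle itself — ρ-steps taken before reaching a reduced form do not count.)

D = 464, ⌊√D⌋ = 21
descent: ρ → (-14,4,8)
descent: ρ → (8,12,-10)  [lands on river]
river: ρ → (-10,8,10)
river: ρ → (10,12,-8)
river: ρ → (-8,20,2)
river: ρ → (2,20,-8)
river: ρ → (-8,12,10)
river: ρ → (10,8,-10)
river: ρ → (-10,12,8)
river: ρ → (8,20,-2)
river: ρ → (-2,20,8)
ρ-cycle length = 10 (tail of 2 descent steps not counted)

10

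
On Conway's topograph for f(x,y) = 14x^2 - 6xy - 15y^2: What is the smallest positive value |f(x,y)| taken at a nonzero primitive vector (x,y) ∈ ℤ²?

descent: ρ → (-15,6,14)  [lands on river]
river: ρ → (14,22,-7)
river: ρ → (-7,20,17)
river: ρ → (17,14,-10)
river: ρ → (-10,26,5)
river: ρ → (5,24,-15)
closes: descent 1, river 6
min |a| on river = 5

5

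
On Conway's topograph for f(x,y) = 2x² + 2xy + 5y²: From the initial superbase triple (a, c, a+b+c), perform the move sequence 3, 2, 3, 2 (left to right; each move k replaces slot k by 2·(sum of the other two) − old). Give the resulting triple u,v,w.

start (2,5,9) = (f(1,0),f(0,1),f(1,1))
replace slot 3: 2·(2+5) − 9 = 5 → (2,5,5)
replace slot 2: 2·(2+5) − 5 = 9 → (2,9,5)
replace slot 3: 2·(2+9) − 5 = 17 → (2,9,17)
replace slot 2: 2·(2+17) − 9 = 29 → (2,29,17)

2,29,17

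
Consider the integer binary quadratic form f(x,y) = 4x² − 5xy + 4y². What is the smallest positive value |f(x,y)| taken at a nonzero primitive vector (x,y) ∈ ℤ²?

translate: b→3 (≡-5 mod 8), so (4,-5,4)→(4,3,3)
flip: (4,3,3)→(3,-3,4)
translate: b→3 (≡-3 mod 6), so (3,-3,4)→(3,3,4)
reduced (well bottom): (3,3,4) with a≤c, −a<b≤a
well minimum = a = 3

3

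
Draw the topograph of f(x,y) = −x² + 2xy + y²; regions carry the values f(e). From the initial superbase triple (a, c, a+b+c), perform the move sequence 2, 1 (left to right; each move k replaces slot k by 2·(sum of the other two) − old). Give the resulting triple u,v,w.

start (-1,1,2) = (f(1,0),f(0,1),f(1,1))
replace slot 2: 2·((-1)+2) − 1 = 1 → (-1,1,2)
replace slot 1: 2·(1+2) − (-1) = 7 → (7,1,2)

7,1,2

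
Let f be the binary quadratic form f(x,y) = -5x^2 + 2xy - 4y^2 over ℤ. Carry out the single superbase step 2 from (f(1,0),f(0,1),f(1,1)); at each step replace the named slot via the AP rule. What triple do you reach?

start (-5,-4,-7) = (f(1,0),f(0,1),f(1,1))
replace slot 2: 2·((-5)+(-7)) − (-4) = -20 → (-5,-20,-7)

-5,-20,-7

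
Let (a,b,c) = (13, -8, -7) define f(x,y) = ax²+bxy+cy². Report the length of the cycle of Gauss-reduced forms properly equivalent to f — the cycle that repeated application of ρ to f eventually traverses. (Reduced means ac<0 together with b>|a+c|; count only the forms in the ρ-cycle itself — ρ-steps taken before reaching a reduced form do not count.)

D = 428, ⌊√D⌋ = 20
descent: ρ → (-7,8,13)  [lands on river]
river: ρ → (13,18,-2)
river: ρ → (-2,18,13)
river: ρ → (13,8,-7)
river: ρ → (-7,20,1)
river: ρ → (1,20,-7)
ρ-cycle length = 6 (tail of 1 descent step not counted)

6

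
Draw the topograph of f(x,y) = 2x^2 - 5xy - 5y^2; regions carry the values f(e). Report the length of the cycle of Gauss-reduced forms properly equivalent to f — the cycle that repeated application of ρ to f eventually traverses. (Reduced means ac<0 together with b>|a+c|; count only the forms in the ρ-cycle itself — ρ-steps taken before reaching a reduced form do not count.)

D = 65, ⌊√D⌋ = 8
descent: ρ → (-5,5,2)  [lands on river]
river: ρ → (2,7,-2)
river: ρ → (-2,5,5)
river: ρ → (5,5,-2)
river: ρ → (-2,7,2)
river: ρ → (2,5,-5)
ρ-cycle length = 6 (tail of 1 descent step not counted)

6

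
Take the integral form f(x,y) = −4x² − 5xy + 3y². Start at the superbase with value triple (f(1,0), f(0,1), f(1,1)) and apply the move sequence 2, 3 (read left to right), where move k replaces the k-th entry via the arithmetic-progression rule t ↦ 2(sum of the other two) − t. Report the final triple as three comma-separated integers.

start (-4,3,-6) = (f(1,0),f(0,1),f(1,1))
replace slot 2: 2·((-4)+(-6)) − 3 = -23 → (-4,-23,-6)
replace slot 3: 2·((-4)+(-23)) − (-6) = -48 → (-4,-23,-48)

-4,-23,-48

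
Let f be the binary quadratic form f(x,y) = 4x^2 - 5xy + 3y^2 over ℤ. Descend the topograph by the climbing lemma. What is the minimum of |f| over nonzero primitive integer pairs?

translate: b→3 (≡-5 mod 8), so (4,-5,3)→(4,3,2)
flip: (4,3,2)→(2,-3,4)
translate: b→1 (≡-3 mod 4), so (2,-3,4)→(2,1,3)
reduced (well bottom): (2,1,3) with a≤c, −a<b≤a
well minimum = a = 2

2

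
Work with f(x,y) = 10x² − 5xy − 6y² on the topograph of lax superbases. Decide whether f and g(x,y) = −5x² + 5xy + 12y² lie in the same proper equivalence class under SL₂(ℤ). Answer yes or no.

D₁ = 265, D₂ = 265
river cycle of f (length 22): (-6, 5, 10), (10, 15, -1), (-1, 15, 10), (10, 5, -6), (-6, 7, 9), (9, 11, -4), (-4, 13, 6), (6, 11, -6), (-6, 13, 4), (4, 11, -9), … (12 more)
river cycle of g (length 18): (-5, 15, 2), (2, 13, -12), (-12, 11, 3), (3, 13, -8), (-8, 3, 8), (8, 13, -3), (-3, 11, 12), (12, 13, -2), (-2, 15, 5), (5, 15, -2), … (8 more)
cycles differ ⇒ inequivalent

no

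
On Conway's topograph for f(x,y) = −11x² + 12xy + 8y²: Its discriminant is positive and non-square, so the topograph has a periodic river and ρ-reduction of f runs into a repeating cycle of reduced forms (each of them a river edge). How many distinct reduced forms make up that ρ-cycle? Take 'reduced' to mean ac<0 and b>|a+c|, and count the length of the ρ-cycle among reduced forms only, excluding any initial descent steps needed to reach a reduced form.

D = 496, ⌊√D⌋ = 22
river: ρ → (8,20,-3)
river: ρ → (-3,22,1)
river: ρ → (1,22,-3)
river: ρ → (-3,20,8)
river: ρ → (8,12,-11)
river: ρ → (-11,10,9)
river: ρ → (9,8,-12)
river: ρ → (-12,16,5)
river: ρ → (5,14,-15)
river: ρ → (-15,16,4)
river: ρ → (4,16,-15)
river: ρ → (-15,14,5)
river: ρ → (5,16,-12)
river: ρ → (-12,8,9)
river: ρ → (9,10,-11)
river: ρ → (-11,12,8)
ρ-cycle length = 16 (tail of 0 descent steps not counted)

16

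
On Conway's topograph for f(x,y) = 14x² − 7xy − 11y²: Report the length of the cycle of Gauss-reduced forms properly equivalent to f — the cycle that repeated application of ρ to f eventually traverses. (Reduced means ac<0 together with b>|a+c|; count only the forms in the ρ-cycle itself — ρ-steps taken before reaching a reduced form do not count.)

D = 665, ⌊√D⌋ = 25
descent: ρ → (-11,7,14)  [lands on river]
river: ρ → (14,21,-4)
river: ρ → (-4,19,19)
river: ρ → (19,19,-4)
river: ρ → (-4,21,14)
river: ρ → (14,7,-11)
river: ρ → (-11,15,10)
river: ρ → (10,25,-1)
river: ρ → (-1,25,10)
river: ρ → (10,15,-11)
ρ-cycle length = 10 (tail of 1 descent step not counted)

10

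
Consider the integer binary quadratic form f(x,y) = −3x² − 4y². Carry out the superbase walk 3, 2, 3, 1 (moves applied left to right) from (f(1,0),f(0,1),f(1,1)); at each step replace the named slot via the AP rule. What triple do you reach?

start (-3,-4,-7) = (f(1,0),f(0,1),f(1,1))
replace slot 3: 2·((-3)+(-4)) − (-7) = -7 → (-3,-4,-7)
replace slot 2: 2·((-3)+(-7)) − (-4) = -16 → (-3,-16,-7)
replace slot 3: 2·((-3)+(-16)) − (-7) = -31 → (-3,-16,-31)
replace slot 1: 2·((-16)+(-31)) − (-3) = -91 → (-91,-16,-31)

-91,-16,-31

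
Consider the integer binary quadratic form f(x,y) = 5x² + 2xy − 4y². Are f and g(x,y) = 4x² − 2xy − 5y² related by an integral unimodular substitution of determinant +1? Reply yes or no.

D₁ = 84, D₂ = 84
river cycle of f (length 6): (-4, 6, 3), (3, 6, -4), (-4, 2, 5), (5, 8, -1), (-1, 8, 5), (5, 2, -4)
river cycle of g (length 6): (-5, 2, 4), (4, 6, -3), (-3, 6, 4), (4, 2, -5), (-5, 8, 1), (1, 8, -5)
cycles differ ⇒ inequivalent

no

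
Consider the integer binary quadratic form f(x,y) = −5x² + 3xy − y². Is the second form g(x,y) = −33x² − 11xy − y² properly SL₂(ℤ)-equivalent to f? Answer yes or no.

D₁ = -11, D₂ = -11
f is negative-definite; reduce −f:
−f: flip: (5,-3,1)→(1,3,5)
−f: translate: b→1 (≡3 mod 2), so (1,3,5)→(1,1,3)
−f: reduced (well bottom): (1,1,3) with a≤c, −a<b≤a
flip sign back: reduced form of f is (-1,-1,-3)
g is negative-definite; reduce −g:
−g: flip: (33,11,1)→(1,-11,33)
−g: translate: b→1 (≡-11 mod 2), so (1,-11,33)→(1,1,3)
−g: reduced (well bottom): (1,1,3) with a≤c, −a<b≤a
flip sign back: reduced form of g is (-1,-1,-3)
reduced forms (-1, -1, -3) vs (-1, -1, -3) ⇒ equivalent

yes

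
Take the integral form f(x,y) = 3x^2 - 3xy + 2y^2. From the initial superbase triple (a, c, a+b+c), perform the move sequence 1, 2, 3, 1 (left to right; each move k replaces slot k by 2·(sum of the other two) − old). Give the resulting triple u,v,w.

start (3,2,2) = (f(1,0),f(0,1),f(1,1))
replace slot 1: 2·(2+2) − 3 = 5 → (5,2,2)
replace slot 2: 2·(5+2) − 2 = 12 → (5,12,2)
replace slot 3: 2·(5+12) − 2 = 32 → (5,12,32)
replace slot 1: 2·(12+32) − 5 = 83 → (83,12,32)

83,12,32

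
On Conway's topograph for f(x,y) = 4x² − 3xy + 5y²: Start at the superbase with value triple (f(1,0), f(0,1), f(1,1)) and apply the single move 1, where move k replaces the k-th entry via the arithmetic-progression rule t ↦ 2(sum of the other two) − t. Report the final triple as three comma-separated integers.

start (4,5,6) = (f(1,0),f(0,1),f(1,1))
replace slot 1: 2·(5+6) − 4 = 18 → (18,5,6)

18,5,6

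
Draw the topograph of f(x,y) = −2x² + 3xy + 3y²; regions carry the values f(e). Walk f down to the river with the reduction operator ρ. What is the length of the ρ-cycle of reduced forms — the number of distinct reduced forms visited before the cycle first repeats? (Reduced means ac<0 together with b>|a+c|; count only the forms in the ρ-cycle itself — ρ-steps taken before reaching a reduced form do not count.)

D = 33, ⌊√D⌋ = 5
river: ρ → (3,3,-2)
river: ρ → (-2,5,1)
river: ρ → (1,5,-2)
river: ρ → (-2,3,3)
ρ-cycle length = 4 (tail of 0 descent steps not counted)

4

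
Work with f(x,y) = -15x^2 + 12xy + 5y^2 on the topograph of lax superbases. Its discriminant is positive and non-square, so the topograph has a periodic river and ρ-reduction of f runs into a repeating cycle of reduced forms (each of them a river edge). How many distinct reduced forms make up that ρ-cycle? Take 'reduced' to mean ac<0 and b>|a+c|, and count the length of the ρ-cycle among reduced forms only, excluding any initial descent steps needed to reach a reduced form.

D = 444, ⌊√D⌋ = 21
river: ρ → (5,18,-6)
river: ρ → (-6,18,5)
river: ρ → (5,12,-15)
river: ρ → (-15,18,2)
river: ρ → (2,18,-15)
river: ρ → (-15,12,5)
ρ-cycle length = 6 (tail of 0 descent steps not counted)

6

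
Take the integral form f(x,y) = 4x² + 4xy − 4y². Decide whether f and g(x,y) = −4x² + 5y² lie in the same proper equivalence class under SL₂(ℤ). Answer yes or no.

D₁ = 80, D₂ = 80
river cycle of f (length 2): (-4, 4, 4), (4, 4, -4)
river cycle of g (length 2): (-4, 8, 1), (1, 8, -4)
cycles differ ⇒ inequivalent

no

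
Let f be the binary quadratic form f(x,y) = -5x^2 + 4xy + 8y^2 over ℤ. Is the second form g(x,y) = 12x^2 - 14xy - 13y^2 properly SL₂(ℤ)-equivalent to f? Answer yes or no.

D₁ = 176, D₂ = 820
discriminants differ ⇒ not SL₂(ℤ)-equivalent

no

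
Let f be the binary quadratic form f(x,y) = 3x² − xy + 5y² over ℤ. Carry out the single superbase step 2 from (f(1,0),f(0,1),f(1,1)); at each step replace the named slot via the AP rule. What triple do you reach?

start (3,5,7) = (f(1,0),f(0,1),f(1,1))
replace slot 2: 2·(3+7) − 5 = 15 → (3,15,7)

3,15,7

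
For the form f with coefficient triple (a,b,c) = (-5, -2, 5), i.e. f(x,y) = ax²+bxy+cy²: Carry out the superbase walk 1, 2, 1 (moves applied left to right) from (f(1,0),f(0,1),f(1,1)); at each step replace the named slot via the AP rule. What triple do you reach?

start (-5,5,-2) = (f(1,0),f(0,1),f(1,1))
replace slot 1: 2·(5+(-2)) − (-5) = 11 → (11,5,-2)
replace slot 2: 2·(11+(-2)) − 5 = 13 → (11,13,-2)
replace slot 1: 2·(13+(-2)) − 11 = 11 → (11,13,-2)

11,13,-2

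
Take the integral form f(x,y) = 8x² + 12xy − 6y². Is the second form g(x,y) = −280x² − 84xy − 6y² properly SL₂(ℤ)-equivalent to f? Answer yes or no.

D₁ = 336, D₂ = 336
river cycle of f (length 6): (-6, 12, 8), (8, 4, -10), (-10, 16, 2), (2, 16, -10), (-10, 4, 8), (8, 12, -6)
river cycle of g (length 6): (-6, 12, 8), (8, 4, -10), (-10, 16, 2), (2, 16, -10), (-10, 4, 8), (8, 12, -6)
cycles coincide ⇒ equivalent

yes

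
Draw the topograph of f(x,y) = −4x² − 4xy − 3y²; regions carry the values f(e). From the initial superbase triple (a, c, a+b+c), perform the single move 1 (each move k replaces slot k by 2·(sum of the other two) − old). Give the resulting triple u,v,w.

start (-4,-3,-11) = (f(1,0),f(0,1),f(1,1))
replace slot 1: 2·((-3)+(-11)) − (-4) = -24 → (-24,-3,-11)

-24,-3,-11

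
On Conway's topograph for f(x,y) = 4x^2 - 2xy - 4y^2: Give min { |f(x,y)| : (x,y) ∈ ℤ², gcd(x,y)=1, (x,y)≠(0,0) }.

descent: ρ → (-4,2,4)  [lands on river]
river: ρ → (4,6,-2)
river: ρ → (-2,6,4)
river: ρ → (4,2,-4)
river: ρ → (-4,6,2)
river: ρ → (2,6,-4)
closes: descent 1, river 6
min |a| on river = 2

2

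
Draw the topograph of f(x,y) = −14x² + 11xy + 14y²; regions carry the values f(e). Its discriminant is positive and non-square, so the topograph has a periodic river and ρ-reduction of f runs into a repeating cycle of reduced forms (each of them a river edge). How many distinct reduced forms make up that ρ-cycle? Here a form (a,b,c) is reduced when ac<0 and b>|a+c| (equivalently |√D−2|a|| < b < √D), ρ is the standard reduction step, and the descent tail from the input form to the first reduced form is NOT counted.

D = 905, ⌊√D⌋ = 30
river: ρ → (14,17,-11)
river: ρ → (-11,27,4)
river: ρ → (4,29,-4)
river: ρ → (-4,27,11)
river: ρ → (11,17,-14)
river: ρ → (-14,11,14)
ρ-cycle length = 6 (tail of 0 descent steps not counted)

6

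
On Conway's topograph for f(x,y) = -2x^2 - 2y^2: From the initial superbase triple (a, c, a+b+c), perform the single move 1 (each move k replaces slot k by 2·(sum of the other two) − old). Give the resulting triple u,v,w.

start (-2,-2,-4) = (f(1,0),f(0,1),f(1,1))
replace slot 1: 2·((-2)+(-4)) − (-2) = -10 → (-10,-2,-4)

-10,-2,-4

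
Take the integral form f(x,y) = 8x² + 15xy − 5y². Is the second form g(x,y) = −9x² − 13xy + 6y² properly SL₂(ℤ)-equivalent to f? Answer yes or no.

D₁ = 385, D₂ = 385
river cycle of f (length 10): (-5, 15, 8), (8, 17, -3), (-3, 19, 2), (2, 17, -12), (-12, 7, 7), (7, 7, -12), (-12, 17, 2), (2, 19, -3), (-3, 17, 8), (8, 15, -5)
river cycle of g (length 12): (6, 13, -9), (-9, 5, 10), (10, 15, -4), (-4, 17, 6), (6, 19, -1), (-1, 19, 6), (6, 17, -4), (-4, 15, 10), (10, 5, -9), (-9, 13, 6), … (2 more)
cycles differ ⇒ inequivalent

no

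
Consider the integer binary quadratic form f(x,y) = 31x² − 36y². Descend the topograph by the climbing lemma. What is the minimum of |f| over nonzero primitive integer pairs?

descent: ρ → (-36,0,31)
descent: ρ → (31,62,-5)  [lands on river]
river: ρ → (-5,58,55)
river: ρ → (55,52,-8)
river: ρ → (-8,60,27)
river: ρ → (27,48,-20)
river: ρ → (-20,32,43)
river: ρ → (43,54,-9)
river: ρ → (-9,54,43)
river: ρ → (43,32,-20)
river: ρ → (-20,48,27)
river: ρ → (27,60,-8)
river: ρ → (-8,52,55)
river: ρ → (55,58,-5)
river: ρ → (-5,62,31)
closes: descent 2, river 14
min |a| on river = 5

5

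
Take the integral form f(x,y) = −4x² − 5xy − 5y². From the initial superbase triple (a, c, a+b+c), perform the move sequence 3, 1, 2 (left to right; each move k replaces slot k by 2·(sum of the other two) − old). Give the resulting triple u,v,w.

start (-4,-5,-14) = (f(1,0),f(0,1),f(1,1))
replace slot 3: 2·((-4)+(-5)) − (-14) = -4 → (-4,-5,-4)
replace slot 1: 2·((-5)+(-4)) − (-4) = -14 → (-14,-5,-4)
replace slot 2: 2·((-14)+(-4)) − (-5) = -31 → (-14,-31,-4)

-14,-31,-4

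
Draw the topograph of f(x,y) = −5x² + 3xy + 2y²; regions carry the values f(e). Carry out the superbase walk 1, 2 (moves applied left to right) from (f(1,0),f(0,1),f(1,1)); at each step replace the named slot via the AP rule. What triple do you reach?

start (-5,2,0) = (f(1,0),f(0,1),f(1,1))
replace slot 1: 2·(2+0) − (-5) = 9 → (9,2,0)
replace slot 2: 2·(9+0) − 2 = 16 → (9,16,0)

9,16,0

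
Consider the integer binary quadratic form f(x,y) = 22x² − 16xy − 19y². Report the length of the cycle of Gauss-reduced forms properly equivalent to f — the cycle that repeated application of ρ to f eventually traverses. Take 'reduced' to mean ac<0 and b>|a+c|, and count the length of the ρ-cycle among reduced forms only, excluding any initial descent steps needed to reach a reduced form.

D = 1928, ⌊√D⌋ = 43
descent: ρ → (-19,16,22)  [lands on river]
river: ρ → (22,28,-13)
river: ρ → (-13,24,26)
river: ρ → (26,28,-11)
river: ρ → (-11,38,11)
river: ρ → (11,28,-26)
river: ρ → (-26,24,13)
river: ρ → (13,28,-22)
river: ρ → (-22,16,19)
river: ρ → (19,22,-19)
ρ-cycle length = 10 (tail of 1 descent step not counted)

10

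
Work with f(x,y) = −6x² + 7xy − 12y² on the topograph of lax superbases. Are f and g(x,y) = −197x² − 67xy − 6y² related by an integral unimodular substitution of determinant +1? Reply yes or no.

D₁ = -239, D₂ = -239
f is negative-definite; reduce −f:
−f: translate: b→5 (≡-7 mod 12), so (6,-7,12)→(6,5,11)
−f: reduced (well bottom): (6,5,11) with a≤c, −a<b≤a
flip sign back: reduced form of f is (-6,-5,-11)
g is negative-definite; reduce −g:
−g: flip: (197,67,6)→(6,-67,197)
−g: translate: b→5 (≡-67 mod 12), so (6,-67,197)→(6,5,11)
−g: reduced (well bottom): (6,5,11) with a≤c, −a<b≤a
flip sign back: reduced form of g is (-6,-5,-11)
reduced forms (-6, -5, -11) vs (-6, -5, -11) ⇒ equivalent

yes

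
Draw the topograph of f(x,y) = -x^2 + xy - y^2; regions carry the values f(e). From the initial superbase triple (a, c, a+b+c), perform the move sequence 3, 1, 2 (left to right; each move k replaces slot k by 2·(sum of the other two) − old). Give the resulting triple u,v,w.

start (-1,-1,-1) = (f(1,0),f(0,1),f(1,1))
replace slot 3: 2·((-1)+(-1)) − (-1) = -3 → (-1,-1,-3)
replace slot 1: 2·((-1)+(-3)) − (-1) = -7 → (-7,-1,-3)
replace slot 2: 2·((-7)+(-3)) − (-1) = -19 → (-7,-19,-3)

-7,-19,-3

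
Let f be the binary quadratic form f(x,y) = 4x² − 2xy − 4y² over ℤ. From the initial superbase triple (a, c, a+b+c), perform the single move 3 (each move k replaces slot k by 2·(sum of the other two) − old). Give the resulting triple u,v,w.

start (4,-4,-2) = (f(1,0),f(0,1),f(1,1))
replace slot 3: 2·(4+(-4)) − (-2) = 2 → (4,-4,2)

4,-4,2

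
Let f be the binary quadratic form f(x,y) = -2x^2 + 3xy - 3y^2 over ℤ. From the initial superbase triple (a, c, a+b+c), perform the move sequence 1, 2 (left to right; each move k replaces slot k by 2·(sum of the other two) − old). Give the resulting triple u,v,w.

start (-2,-3,-2) = (f(1,0),f(0,1),f(1,1))
replace slot 1: 2·((-3)+(-2)) − (-2) = -8 → (-8,-3,-2)
replace slot 2: 2·((-8)+(-2)) − (-3) = -17 → (-8,-17,-2)

-8,-17,-2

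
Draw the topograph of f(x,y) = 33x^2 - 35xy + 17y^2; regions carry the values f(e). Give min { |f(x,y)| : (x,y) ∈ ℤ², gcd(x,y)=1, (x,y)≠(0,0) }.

translate: b→31 (≡-35 mod 66), so (33,-35,17)→(33,31,15)
flip: (33,31,15)→(15,-31,33)
translate: b→-1 (≡-31 mod 30), so (15,-31,33)→(15,-1,17)
reduced (well bottom): (15,-1,17) with a≤c, −a<b≤a
well minimum = a = 15

15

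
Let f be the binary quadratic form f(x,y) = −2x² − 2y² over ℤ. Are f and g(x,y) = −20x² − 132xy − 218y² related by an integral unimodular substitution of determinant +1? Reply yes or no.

D₁ = -16, D₂ = -16
f is negative-definite; reduce −f:
−f: reduced (well bottom): (2,0,2) with a≤c, −a<b≤a
flip sign back: reduced form of f is (-2,0,-2)
g is negative-definite; reduce −g:
−g: translate: b→12 (≡132 mod 40), so (20,132,218)→(20,12,2)
−g: flip: (20,12,2)→(2,-12,20)
−g: translate: b→0 (≡-12 mod 4), so (2,-12,20)→(2,0,2)
−g: reduced (well bottom): (2,0,2) with a≤c, −a<b≤a
flip sign back: reduced form of g is (-2,0,-2)
reduced forms (-2, 0, -2) vs (-2, 0, -2) ⇒ equivalent

yes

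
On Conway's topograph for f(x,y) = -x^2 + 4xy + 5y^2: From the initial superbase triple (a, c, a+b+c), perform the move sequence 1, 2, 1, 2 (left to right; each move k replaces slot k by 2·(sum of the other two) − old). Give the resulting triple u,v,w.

start (-1,5,8) = (f(1,0),f(0,1),f(1,1))
replace slot 1: 2·(5+8) − (-1) = 27 → (27,5,8)
replace slot 2: 2·(27+8) − 5 = 65 → (27,65,8)
replace slot 1: 2·(65+8) − 27 = 119 → (119,65,8)
replace slot 2: 2·(119+8) − 65 = 189 → (119,189,8)

119,189,8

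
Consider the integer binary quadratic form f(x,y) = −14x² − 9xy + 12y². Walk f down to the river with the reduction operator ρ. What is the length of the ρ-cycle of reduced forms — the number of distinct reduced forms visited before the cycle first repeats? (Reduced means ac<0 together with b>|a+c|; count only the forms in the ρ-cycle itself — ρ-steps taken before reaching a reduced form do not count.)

D = 753, ⌊√D⌋ = 27
descent: ρ → (12,9,-14)  [lands on river]
river: ρ → (-14,19,7)
river: ρ → (7,23,-8)
river: ρ → (-8,25,4)
river: ρ → (4,23,-14)
river: ρ → (-14,5,13)
river: ρ → (13,21,-6)
river: ρ → (-6,27,1)
river: ρ → (1,27,-6)
river: ρ → (-6,21,13)
river: ρ → (13,5,-14)
river: ρ → (-14,23,4)
river: ρ → (4,25,-8)
river: ρ → (-8,23,7)
river: ρ → (7,19,-14)
river: ρ → (-14,9,12)
river: ρ → (12,15,-11)
river: ρ → (-11,7,16)
river: ρ → (16,25,-2)
river: ρ → (-2,27,3)
river: ρ → (3,27,-2)
river: ρ → (-2,25,16)
river: ρ → (16,7,-11)
river: ρ → (-11,15,12)
ρ-cycle length = 24 (tail of 1 descent step not counted)

24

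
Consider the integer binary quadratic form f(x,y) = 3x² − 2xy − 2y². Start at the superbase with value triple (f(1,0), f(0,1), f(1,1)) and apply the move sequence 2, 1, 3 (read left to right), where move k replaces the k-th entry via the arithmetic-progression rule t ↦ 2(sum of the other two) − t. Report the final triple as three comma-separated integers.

start (3,-2,-1) = (f(1,0),f(0,1),f(1,1))
replace slot 2: 2·(3+(-1)) − (-2) = 6 → (3,6,-1)
replace slot 1: 2·(6+(-1)) − 3 = 7 → (7,6,-1)
replace slot 3: 2·(7+6) − (-1) = 27 → (7,6,27)

7,6,27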